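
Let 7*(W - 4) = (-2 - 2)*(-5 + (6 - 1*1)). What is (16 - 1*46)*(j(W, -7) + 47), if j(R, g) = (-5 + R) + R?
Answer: -1500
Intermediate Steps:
W = 4 (W = 4 + ((-2 - 2)*(-5 + (6 - 1*1)))/7 = 4 + (-4*(-5 + (6 - 1)))/7 = 4 + (-4*(-5 + 5))/7 = 4 + (-4*0)/7 = 4 + (⅐)*0 = 4 + 0 = 4)
j(R, g) = -5 + 2*R
(16 - 1*46)*(j(W, -7) + 47) = (16 - 1*46)*((-5 + 2*4) + 47) = (16 - 46)*((-5 + 8) + 47) = -30*(3 + 47) = -30*50 = -1500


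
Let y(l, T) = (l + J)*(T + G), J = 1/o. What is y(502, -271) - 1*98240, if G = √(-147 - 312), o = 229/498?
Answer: -53785536/229 + 346368*I*√51/229 ≈ -2.3487e+5 + 10802.0*I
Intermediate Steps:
o = 229/498 (o = 229*(1/498) = 229/498 ≈ 0.45984)
G = 3*I*√51 (G = √(-459) = 3*I*√51 ≈ 21.424*I)
J = 498/229 (J = 1/(229/498) = 498/229 ≈ 2.1747)
y(l, T) = (498/229 + l)*(T + 3*I*√51) (y(l, T) = (l + 498/229)*(T + 3*I*√51) = (498/229 + l)*(T + 3*I*√51))
y(502, -271) - 1*98240 = ((498/229)*(-271) - 271*502 + 1494*I*√51/229 + 3*I*502*√51) - 1*98240 = (-134958/229 - 136042 + 1494*I*√51/229 + 1506*I*√51) - 98240 = (-31288576/229 + 346368*I*√51/229) - 98240 = -53785536/229 + 346368*I*√51/229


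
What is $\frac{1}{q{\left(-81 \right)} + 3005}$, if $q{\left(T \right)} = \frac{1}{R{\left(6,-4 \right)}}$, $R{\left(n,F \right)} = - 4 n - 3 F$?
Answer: $\frac{12}{36059} \approx 0.00033279$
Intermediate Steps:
$q{\left(T \right)} = - \frac{1}{12}$ ($q{\left(T \right)} = \frac{1}{\left(-4\right) 6 - -12} = \frac{1}{-24 + 12} = \frac{1}{-12} = - \frac{1}{12}$)
$\frac{1}{q{\left(-81 \right)} + 3005} = \frac{1}{- \frac{1}{12} + 3005} = \frac{1}{\frac{36059}{12}} = \frac{12}{36059}$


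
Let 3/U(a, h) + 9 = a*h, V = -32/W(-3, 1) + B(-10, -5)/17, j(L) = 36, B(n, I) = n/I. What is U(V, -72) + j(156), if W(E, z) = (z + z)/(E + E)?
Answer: 1413595/39267 ≈ 36.000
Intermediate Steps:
W(E, z) = z/E (W(E, z) = (2*z)/((2*E)) = (2*z)*(1/(2*E)) = z/E)
V = 1634/17 (V = -32/(1/(-3)) - 10/(-5)/17 = -32/(1*(-⅓)) - 10*(-⅕)*(1/17) = -32/(-⅓) + 2*(1/17) = -32*(-3) + 2/17 = 96 + 2/17 = 1634/17 ≈ 96.118)
U(a, h) = 3/(-9 + a*h)
U(V, -72) + j(156) = 3/(-9 + (1634/17)*(-72)) + 36 = 3/(-9 - 117648/17) + 36 = 3/(-117801/17) + 36 = 3*(-17/117801) + 36 = -17/39267 + 36 = 1413595/39267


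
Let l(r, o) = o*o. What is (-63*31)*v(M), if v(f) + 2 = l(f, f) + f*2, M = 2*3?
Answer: -89838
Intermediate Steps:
M = 6
l(r, o) = o²
v(f) = -2 + f² + 2*f (v(f) = -2 + (f² + f*2) = -2 + (f² + 2*f) = -2 + f² + 2*f)
(-63*31)*v(M) = (-63*31)*(-2 + 6² + 2*6) = -1953*(-2 + 36 + 12) = -1953*46 = -89838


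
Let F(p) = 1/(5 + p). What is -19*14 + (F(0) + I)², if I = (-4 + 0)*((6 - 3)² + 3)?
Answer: 50471/25 ≈ 2018.8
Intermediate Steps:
I = -48 (I = -4*(3² + 3) = -4*(9 + 3) = -4*12 = -48)
-19*14 + (F(0) + I)² = -19*14 + (1/(5 + 0) - 48)² = -266 + (1/5 - 48)² = -266 + (⅕ - 48)² = -266 + (-239/5)² = -266 + 57121/25 = 50471/25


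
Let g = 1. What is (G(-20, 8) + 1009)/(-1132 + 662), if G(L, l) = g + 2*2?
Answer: -507/235 ≈ -2.1574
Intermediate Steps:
G(L, l) = 5 (G(L, l) = 1 + 2*2 = 1 + 4 = 5)
(G(-20, 8) + 1009)/(-1132 + 662) = (5 + 1009)/(-1132 + 662) = 1014/(-470) = 1014*(-1/470) = -507/235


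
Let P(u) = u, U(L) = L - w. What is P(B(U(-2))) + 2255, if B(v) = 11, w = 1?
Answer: 2266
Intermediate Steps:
U(L) = -1 + L (U(L) = L - 1*1 = L - 1 = -1 + L)
P(B(U(-2))) + 2255 = 11 + 2255 = 2266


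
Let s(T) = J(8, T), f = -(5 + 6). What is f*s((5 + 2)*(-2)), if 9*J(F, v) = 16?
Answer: -176/9 ≈ -19.556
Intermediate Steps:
f = -11 (f = -1*11 = -11)
J(F, v) = 16/9 (J(F, v) = (⅑)*16 = 16/9)
s(T) = 16/9
f*s((5 + 2)*(-2)) = -11*16/9 = -176/9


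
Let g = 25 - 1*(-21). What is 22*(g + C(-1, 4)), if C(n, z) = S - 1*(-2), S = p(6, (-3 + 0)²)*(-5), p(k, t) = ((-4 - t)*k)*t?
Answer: 78276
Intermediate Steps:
p(k, t) = k*t*(-4 - t) (p(k, t) = (k*(-4 - t))*t = k*t*(-4 - t))
S = 3510 (S = -1*6*(-3 + 0)²*(4 + (-3 + 0)²)*(-5) = -1*6*(-3)²*(4 + (-3)²)*(-5) = -1*6*9*(4 + 9)*(-5) = -1*6*9*13*(-5) = -702*(-5) = 3510)
C(n, z) = 3512 (C(n, z) = 3510 - 1*(-2) = 3510 + 2 = 3512)
g = 46 (g = 25 + 21 = 46)
22*(g + C(-1, 4)) = 22*(46 + 3512) = 22*3558 = 78276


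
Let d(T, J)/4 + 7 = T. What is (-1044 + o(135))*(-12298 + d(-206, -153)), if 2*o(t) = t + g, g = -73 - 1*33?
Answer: 13537925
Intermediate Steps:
d(T, J) = -28 + 4*T
g = -106 (g = -73 - 33 = -106)
o(t) = -53 + t/2 (o(t) = (t - 106)/2 = (-106 + t)/2 = -53 + t/2)
(-1044 + o(135))*(-12298 + d(-206, -153)) = (-1044 + (-53 + (½)*135))*(-12298 + (-28 + 4*(-206))) = (-1044 + (-53 + 135/2))*(-12298 + (-28 - 824)) = (-1044 + 29/2)*(-12298 - 852) = -2059/2*(-13150) = 13537925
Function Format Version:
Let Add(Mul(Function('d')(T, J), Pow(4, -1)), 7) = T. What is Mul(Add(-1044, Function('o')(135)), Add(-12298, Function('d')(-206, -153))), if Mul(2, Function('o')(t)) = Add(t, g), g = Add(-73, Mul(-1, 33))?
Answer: 13537925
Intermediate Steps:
Function('d')(T, J) = Add(-28, Mul(4, T))
g = -106 (g = Add(-73, -33) = -106)
Function('o')(t) = Add(-53, Mul(Rational(1, 2), t)) (Function('o')(t) = Mul(Rational(1, 2), Add(t, -106)) = Mul(Rational(1, 2), Add(-106, t)) = Add(-53, Mul(Rational(1, 2), t)))
Mul(Add(-1044, Function('o')(135)), Add(-12298, Function('d')(-206, -153))) = Mul(Add(-1044, Add(-53, Mul(Rational(1, 2), 135))), Add(-12298, Add(-28, Mul(4, -206)))) = Mul(Add(-1044, Add(-53, Rational(135, 2))), Add(-12298, Add(-28, -824))) = Mul(Add(-1044, Rational(29, 2)), Add(-12298, -852)) = Mul(Rational(-2059, 2), -13150) = 13537925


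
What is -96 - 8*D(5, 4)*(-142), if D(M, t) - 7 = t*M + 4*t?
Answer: 48752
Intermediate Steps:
D(M, t) = 7 + 4*t + M*t (D(M, t) = 7 + (t*M + 4*t) = 7 + (M*t + 4*t) = 7 + (4*t + M*t) = 7 + 4*t + M*t)
-96 - 8*D(5, 4)*(-142) = -96 - 8*(7 + 4*4 + 5*4)*(-142) = -96 - 8*(7 + 16 + 20)*(-142) = -96 - 8*43*(-142) = -96 - 344*(-142) = -96 + 48848 = 48752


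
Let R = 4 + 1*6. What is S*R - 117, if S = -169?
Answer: -1807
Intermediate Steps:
R = 10 (R = 4 + 6 = 10)
S*R - 117 = -169*10 - 117 = -1690 - 117 = -1807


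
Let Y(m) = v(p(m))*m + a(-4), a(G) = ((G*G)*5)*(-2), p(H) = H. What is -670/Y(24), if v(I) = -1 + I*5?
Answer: -335/1348 ≈ -0.24852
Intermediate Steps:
a(G) = -10*G² (a(G) = (G²*5)*(-2) = (5*G²)*(-2) = -10*G²)
v(I) = -1 + 5*I
Y(m) = -160 + m*(-1 + 5*m) (Y(m) = (-1 + 5*m)*m - 10*(-4)² = m*(-1 + 5*m) - 10*16 = m*(-1 + 5*m) - 160 = -160 + m*(-1 + 5*m))
-670/Y(24) = -670/(-160 + 24*(-1 + 5*24)) = -670/(-160 + 24*(-1 + 120)) = -670/(-160 + 24*119) = -670/(-160 + 2856) = -670/2696 = -670*1/2696 = -335/1348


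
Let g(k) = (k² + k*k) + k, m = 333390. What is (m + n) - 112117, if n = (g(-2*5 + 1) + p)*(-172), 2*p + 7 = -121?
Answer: 205965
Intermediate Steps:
p = -64 (p = -7/2 + (½)*(-121) = -7/2 - 121/2 = -64)
g(k) = k + 2*k² (g(k) = (k² + k²) + k = 2*k² + k = k + 2*k²)
n = -15308 (n = ((-2*5 + 1)*(1 + 2*(-2*5 + 1)) - 64)*(-172) = ((-10 + 1)*(1 + 2*(-10 + 1)) - 64)*(-172) = (-9*(1 + 2*(-9)) - 64)*(-172) = (-9*(1 - 18) - 64)*(-172) = (-9*(-17) - 64)*(-172) = (153 - 64)*(-172) = 89*(-172) = -15308)
(m + n) - 112117 = (333390 - 15308) - 112117 = 318082 - 112117 = 205965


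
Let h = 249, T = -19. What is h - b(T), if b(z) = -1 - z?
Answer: 231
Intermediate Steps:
h - b(T) = 249 - (-1 - 1*(-19)) = 249 - (-1 + 19) = 249 - 1*18 = 249 - 18 = 231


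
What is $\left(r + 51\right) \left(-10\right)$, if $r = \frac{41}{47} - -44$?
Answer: $- \frac{45060}{47} \approx -958.72$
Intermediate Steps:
$r = \frac{2109}{47}$ ($r = 41 \cdot \frac{1}{47} + 44 = \frac{41}{47} + 44 = \frac{2109}{47} \approx 44.872$)
$\left(r + 51\right) \left(-10\right) = \left(\frac{2109}{47} + 51\right) \left(-10\right) = \frac{4506}{47} \left(-10\right) = - \frac{45060}{47}$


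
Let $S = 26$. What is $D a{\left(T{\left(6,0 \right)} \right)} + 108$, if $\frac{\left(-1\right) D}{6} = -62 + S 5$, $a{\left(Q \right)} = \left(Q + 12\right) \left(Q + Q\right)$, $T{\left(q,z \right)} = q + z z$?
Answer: $-88020$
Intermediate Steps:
$T{\left(q,z \right)} = q + z^{2}$
$a{\left(Q \right)} = 2 Q \left(12 + Q\right)$ ($a{\left(Q \right)} = \left(12 + Q\right) 2 Q = 2 Q \left(12 + Q\right)$)
$D = -408$ ($D = - 6 \left(-62 + 26 \cdot 5\right) = - 6 \left(-62 + 130\right) = \left(-6\right) 68 = -408$)
$D a{\left(T{\left(6,0 \right)} \right)} + 108 = - 408 \cdot 2 \left(6 + 0^{2}\right) \left(12 + \left(6 + 0^{2}\right)\right) + 108 = - 408 \cdot 2 \left(6 + 0\right) \left(12 + \left(6 + 0\right)\right) + 108 = - 408 \cdot 2 \cdot 6 \left(12 + 6\right) + 108 = - 408 \cdot 2 \cdot 6 \cdot 18 + 108 = \left(-408\right) 216 + 108 = -88128 + 108 = -88020$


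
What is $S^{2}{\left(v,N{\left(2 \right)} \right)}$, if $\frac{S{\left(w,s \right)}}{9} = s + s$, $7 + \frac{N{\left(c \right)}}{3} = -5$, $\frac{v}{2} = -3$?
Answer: $419904$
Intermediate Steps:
$v = -6$ ($v = 2 \left(-3\right) = -6$)
$N{\left(c \right)} = -36$ ($N{\left(c \right)} = -21 + 3 \left(-5\right) = -21 - 15 = -36$)
$S{\left(w,s \right)} = 18 s$ ($S{\left(w,s \right)} = 9 \left(s + s\right) = 9 \cdot 2 s = 18 s$)
$S^{2}{\left(v,N{\left(2 \right)} \right)} = \left(18 \left(-36\right)\right)^{2} = \left(-648\right)^{2} = 419904$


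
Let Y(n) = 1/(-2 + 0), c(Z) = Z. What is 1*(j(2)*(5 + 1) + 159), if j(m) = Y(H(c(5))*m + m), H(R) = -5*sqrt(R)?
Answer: 156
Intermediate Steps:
Y(n) = -1/2 (Y(n) = 1/(-2) = -1/2)
j(m) = -1/2
1*(j(2)*(5 + 1) + 159) = 1*(-(5 + 1)/2 + 159) = 1*(-1/2*6 + 159) = 1*(-3 + 159) = 1*156 = 156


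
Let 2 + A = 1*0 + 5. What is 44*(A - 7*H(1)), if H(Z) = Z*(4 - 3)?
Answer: -176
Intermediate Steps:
A = 3 (A = -2 + (1*0 + 5) = -2 + (0 + 5) = -2 + 5 = 3)
H(Z) = Z (H(Z) = Z*1 = Z)
44*(A - 7*H(1)) = 44*(3 - 7*1) = 44*(3 - 7) = 44*(-4) = -176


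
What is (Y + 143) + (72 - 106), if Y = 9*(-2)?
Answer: 91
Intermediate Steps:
Y = -18
(Y + 143) + (72 - 106) = (-18 + 143) + (72 - 106) = 125 - 34 = 91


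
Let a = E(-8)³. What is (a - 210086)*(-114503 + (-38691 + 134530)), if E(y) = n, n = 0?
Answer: 3921045104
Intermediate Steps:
E(y) = 0
a = 0 (a = 0³ = 0)
(a - 210086)*(-114503 + (-38691 + 134530)) = (0 - 210086)*(-114503 + (-38691 + 134530)) = -210086*(-114503 + 95839) = -210086*(-18664) = 3921045104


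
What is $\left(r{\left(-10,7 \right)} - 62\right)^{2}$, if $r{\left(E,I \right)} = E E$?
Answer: $1444$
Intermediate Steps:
$r{\left(E,I \right)} = E^{2}$
$\left(r{\left(-10,7 \right)} - 62\right)^{2} = \left(\left(-10\right)^{2} - 62\right)^{2} = \left(100 - 62\right)^{2} = 38^{2} = 1444$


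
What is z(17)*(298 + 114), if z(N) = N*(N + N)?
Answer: 238136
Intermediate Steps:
z(N) = 2*N² (z(N) = N*(2*N) = 2*N²)
z(17)*(298 + 114) = (2*17²)*(298 + 114) = (2*289)*412 = 578*412 = 238136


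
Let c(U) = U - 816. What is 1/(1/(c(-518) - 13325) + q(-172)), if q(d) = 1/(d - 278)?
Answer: -6596550/15109 ≈ -436.60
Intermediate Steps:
c(U) = -816 + U
q(d) = 1/(-278 + d)
1/(1/(c(-518) - 13325) + q(-172)) = 1/(1/((-816 - 518) - 13325) + 1/(-278 - 172)) = 1/(1/(-1334 - 13325) + 1/(-450)) = 1/(1/(-14659) - 1/450) = 1/(-1/14659 - 1/450) = 1/(-15109/6596550) = -6596550/15109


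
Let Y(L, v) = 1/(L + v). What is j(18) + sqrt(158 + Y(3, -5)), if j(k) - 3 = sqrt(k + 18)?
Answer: 9 + 3*sqrt(70)/2 ≈ 21.550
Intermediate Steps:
j(k) = 3 + sqrt(18 + k) (j(k) = 3 + sqrt(k + 18) = 3 + sqrt(18 + k))
j(18) + sqrt(158 + Y(3, -5)) = (3 + sqrt(18 + 18)) + sqrt(158 + 1/(3 - 5)) = (3 + sqrt(36)) + sqrt(158 + 1/(-2)) = (3 + 6) + sqrt(158 - 1/2) = 9 + sqrt(315/2) = 9 + 3*sqrt(70)/2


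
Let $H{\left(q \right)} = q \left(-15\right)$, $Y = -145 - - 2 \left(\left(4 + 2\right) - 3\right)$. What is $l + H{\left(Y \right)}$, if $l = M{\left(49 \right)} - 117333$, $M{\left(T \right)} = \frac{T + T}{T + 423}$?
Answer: $- \frac{27198479}{236} \approx -1.1525 \cdot 10^{5}$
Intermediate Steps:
$M{\left(T \right)} = \frac{2 T}{423 + T}$
$l = - \frac{27690539}{236}$ ($l = 2 \cdot 49 \frac{1}{423 + 49} - 117333 = 2 \cdot 49 \cdot \frac{1}{472} - 117333 = \frac{49}{236} - 117333 = - \frac{27690539}{236} \approx -1.1733 \cdot 10^{5}$)
$Y = -139$ ($Y = -145 - - 2 \left(6 - 3\right) = -145 - \left(-2\right) 3 = -145 - -6 = -145 + 6 = -139$)
$H{\left(q \right)} = - 15 q$
$l + H{\left(Y \right)} = - \frac{27690539}{236} - -2085 = - \frac{27690539}{236} + 2085 = - \frac{27198479}{236}$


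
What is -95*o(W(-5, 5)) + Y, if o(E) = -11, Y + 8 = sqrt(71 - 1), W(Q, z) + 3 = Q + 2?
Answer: 1037 + sqrt(70) ≈ 1045.4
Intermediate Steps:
W(Q, z) = -1 + Q (W(Q, z) = -3 + (Q + 2) = -3 + (2 + Q) = -1 + Q)
Y = -8 + sqrt(70) (Y = -8 + sqrt(71 - 1) = -8 + sqrt(70) ≈ 0.36660)
-95*o(W(-5, 5)) + Y = -95*(-11) + (-8 + sqrt(70)) = 1045 + (-8 + sqrt(70)) = 1037 + sqrt(70)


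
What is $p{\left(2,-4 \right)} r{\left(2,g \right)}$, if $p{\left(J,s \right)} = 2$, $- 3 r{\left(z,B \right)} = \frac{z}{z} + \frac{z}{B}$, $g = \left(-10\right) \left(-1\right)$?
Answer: $- \frac{4}{5} \approx -0.8$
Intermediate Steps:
$g = 10$
$r{\left(z,B \right)} = - \frac{1}{3} - \frac{z}{3 B}$ ($r{\left(z,B \right)} = - \frac{\frac{z}{z} + \frac{z}{B}}{3} = - \frac{1 + \frac{z}{B}}{3} = - \frac{1}{3} - \frac{z}{3 B}$)
$p{\left(2,-4 \right)} r{\left(2,g \right)} = 2 \frac{\left(-1\right) 10 - 2}{3 \cdot 10} = 2 \cdot \frac{1}{3} \cdot \frac{1}{10} \left(-10 - 2\right) = 2 \cdot \frac{1}{3} \cdot \frac{1}{10} \left(-12\right) = 2 \left(- \frac{2}{5}\right) = - \frac{4}{5}$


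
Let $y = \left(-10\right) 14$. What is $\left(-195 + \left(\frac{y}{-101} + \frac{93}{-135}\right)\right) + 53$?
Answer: $- \frac{642221}{4545} \approx -141.3$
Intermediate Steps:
$y = -140$
$\left(-195 + \left(\frac{y}{-101} + \frac{93}{-135}\right)\right) + 53 = \left(-195 + \left(- \frac{140}{-101} + \frac{93}{-135}\right)\right) + 53 = \left(-195 + \left(\left(-140\right) \left(- \frac{1}{101}\right) + 93 \left(- \frac{1}{135}\right)\right)\right) + 53 = \left(-195 + \left(\frac{140}{101} - \frac{31}{45}\right)\right) + 53 = \left(-195 + \frac{3169}{4545}\right) + 53 = - \frac{883106}{4545} + 53 = - \frac{642221}{4545}$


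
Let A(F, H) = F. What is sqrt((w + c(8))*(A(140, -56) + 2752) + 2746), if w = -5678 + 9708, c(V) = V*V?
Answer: sqrt(11842594) ≈ 3441.3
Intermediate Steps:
c(V) = V**2
w = 4030
sqrt((w + c(8))*(A(140, -56) + 2752) + 2746) = sqrt((4030 + 8**2)*(140 + 2752) + 2746) = sqrt((4030 + 64)*2892 + 2746) = sqrt(4094*2892 + 2746) = sqrt(11839848 + 2746) = sqrt(11842594)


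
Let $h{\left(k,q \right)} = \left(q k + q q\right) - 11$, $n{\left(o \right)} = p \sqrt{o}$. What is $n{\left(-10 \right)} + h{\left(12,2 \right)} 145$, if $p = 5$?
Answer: $2465 + 5 i \sqrt{10} \approx 2465.0 + 15.811 i$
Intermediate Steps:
$n{\left(o \right)} = 5 \sqrt{o}$
$h{\left(k,q \right)} = -11 + q^{2} + k q$ ($h{\left(k,q \right)} = \left(k q + q^{2}\right) - 11 = \left(q^{2} + k q\right) - 11 = -11 + q^{2} + k q$)
$n{\left(-10 \right)} + h{\left(12,2 \right)} 145 = 5 \sqrt{-10} + \left(-11 + 2^{2} + 12 \cdot 2\right) 145 = 5 i \sqrt{10} + \left(-11 + 4 + 24\right) 145 = 5 i \sqrt{10} + 17 \cdot 145 = 5 i \sqrt{10} + 2465 = 2465 + 5 i \sqrt{10}$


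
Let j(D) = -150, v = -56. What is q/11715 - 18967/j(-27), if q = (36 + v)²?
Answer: 14817227/117150 ≈ 126.48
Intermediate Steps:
q = 400 (q = (36 - 56)² = (-20)² = 400)
q/11715 - 18967/j(-27) = 400/11715 - 18967/(-150) = 400*(1/11715) - 18967*(-1/150) = 80/2343 + 18967/150 = 14817227/117150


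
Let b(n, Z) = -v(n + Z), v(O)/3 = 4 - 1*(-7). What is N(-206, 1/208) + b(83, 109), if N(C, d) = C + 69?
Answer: -170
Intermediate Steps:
v(O) = 33 (v(O) = 3*(4 - 1*(-7)) = 3*(4 + 7) = 3*11 = 33)
b(n, Z) = -33 (b(n, Z) = -1*33 = -33)
N(C, d) = 69 + C
N(-206, 1/208) + b(83, 109) = (69 - 206) - 33 = -137 - 33 = -170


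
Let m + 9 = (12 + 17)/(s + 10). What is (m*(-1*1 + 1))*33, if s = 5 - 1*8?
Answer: 0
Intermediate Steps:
s = -3 (s = 5 - 8 = -3)
m = -34/7 (m = -9 + (12 + 17)/(-3 + 10) = -9 + 29/7 = -34/7 ≈ -4.8571)
(m*(-1*1 + 1))*33 = -34*(-1*1 + 1)/7*33 = -34*(-1 + 1)/7*33 = -34/7*0*33 = 0*33 = 0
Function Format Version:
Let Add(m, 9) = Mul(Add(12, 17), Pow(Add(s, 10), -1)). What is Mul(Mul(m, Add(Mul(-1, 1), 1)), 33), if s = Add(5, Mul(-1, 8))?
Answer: 0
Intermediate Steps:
s = -3 (s = Add(5, -8) = -3)
m = Rational(-34, 7) (m = Add(-9, Mul(Add(12, 17), Pow(Add(-3, 10), -1))) = Add(-9, Mul(29, Pow(7, -1))) = Add(-9, Mul(29, Rational(1, 7))) = Add(-9, Rational(29, 7)) = Rational(-34, 7) ≈ -4.8571)
Mul(Mul(m, Add(Mul(-1, 1), 1)), 33) = Mul(Mul(Rational(-34, 7), Add(Mul(-1, 1), 1)), 33) = Mul(Mul(Rational(-34, 7), Add(-1, 1)), 33) = Mul(Mul(Rational(-34, 7), 0), 33) = Mul(0, 33) = 0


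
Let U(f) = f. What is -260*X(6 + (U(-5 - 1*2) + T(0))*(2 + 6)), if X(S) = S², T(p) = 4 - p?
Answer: -84240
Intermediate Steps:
-260*X(6 + (U(-5 - 1*2) + T(0))*(2 + 6)) = -260*(6 + ((-5 - 1*2) + (4 - 1*0))*(2 + 6))² = -260*(6 + ((-5 - 2) + (4 + 0))*8)² = -260*(6 + (-7 + 4)*8)² = -260*(6 - 3*8)² = -260*(6 - 24)² = -260*(-18)² = -260*324 = -84240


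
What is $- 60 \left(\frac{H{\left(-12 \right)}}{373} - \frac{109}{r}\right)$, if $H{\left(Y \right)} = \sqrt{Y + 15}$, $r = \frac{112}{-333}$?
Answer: $- \frac{544455}{28} - \frac{60 \sqrt{3}}{373} \approx -19445.0$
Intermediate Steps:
$r = - \frac{112}{333}$ ($r = 112 \left(- \frac{1}{333}\right) = - \frac{112}{333} \approx -0.33634$)
$H{\left(Y \right)} = \sqrt{15 + Y}$
$- 60 \left(\frac{H{\left(-12 \right)}}{373} - \frac{109}{r}\right) = - 60 \left(\frac{\sqrt{15 - 12}}{373} - \frac{109}{- \frac{112}{333}}\right) = - 60 \left(\sqrt{3} \cdot \frac{1}{373} - - \frac{36297}{112}\right) = - 60 \left(\frac{\sqrt{3}}{373} + \frac{36297}{112}\right) = - 60 \left(\frac{36297}{112} + \frac{\sqrt{3}}{373}\right) = - \frac{544455}{28} - \frac{60 \sqrt{3}}{373}$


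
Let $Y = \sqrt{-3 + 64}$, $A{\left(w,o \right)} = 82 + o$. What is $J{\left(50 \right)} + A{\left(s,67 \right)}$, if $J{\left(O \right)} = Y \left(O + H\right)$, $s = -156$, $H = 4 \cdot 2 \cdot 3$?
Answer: $149 + 74 \sqrt{61} \approx 726.96$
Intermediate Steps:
$H = 24$ ($H = 8 \cdot 3 = 24$)
$Y = \sqrt{61} \approx 7.8102$
$J{\left(O \right)} = \sqrt{61} \left(24 + O\right)$ ($J{\left(O \right)} = \sqrt{61} \left(O + 24\right) = \sqrt{61} \left(24 + O\right)$)
$J{\left(50 \right)} + A{\left(s,67 \right)} = \sqrt{61} \left(24 + 50\right) + \left(82 + 67\right) = \sqrt{61} \cdot 74 + 149 = 74 \sqrt{61} + 149 = 149 + 74 \sqrt{61}$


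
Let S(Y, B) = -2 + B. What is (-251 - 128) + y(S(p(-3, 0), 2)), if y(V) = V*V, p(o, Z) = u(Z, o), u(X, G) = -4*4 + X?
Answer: -379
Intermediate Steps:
u(X, G) = -16 + X
p(o, Z) = -16 + Z
y(V) = V²
(-251 - 128) + y(S(p(-3, 0), 2)) = (-251 - 128) + (-2 + 2)² = -379 + 0² = -379 + 0 = -379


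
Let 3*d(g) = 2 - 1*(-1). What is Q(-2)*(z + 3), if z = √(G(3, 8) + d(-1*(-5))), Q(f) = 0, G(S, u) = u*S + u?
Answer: 0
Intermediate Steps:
G(S, u) = u + S*u (G(S, u) = S*u + u = u + S*u)
d(g) = 1 (d(g) = (2 - 1*(-1))/3 = (2 + 1)/3 = (⅓)*3 = 1)
z = √33 (z = √(8*(1 + 3) + 1) = √(8*4 + 1) = √(32 + 1) = √33 ≈ 5.7446)
Q(-2)*(z + 3) = 0*(√33 + 3) = 0*(3 + √33) = 0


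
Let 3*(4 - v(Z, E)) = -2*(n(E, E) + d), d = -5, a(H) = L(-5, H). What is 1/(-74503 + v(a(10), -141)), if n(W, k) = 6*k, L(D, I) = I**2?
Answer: -3/225199 ≈ -1.3322e-5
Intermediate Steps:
a(H) = H**2
v(Z, E) = 2/3 + 4*E (v(Z, E) = 4 - (-2)*(6*E - 5)/3 = 4 - (-2)*(-5 + 6*E)/3 = 4 - (10 - 12*E)/3 = 4 + (-10/3 + 4*E) = 2/3 + 4*E)
1/(-74503 + v(a(10), -141)) = 1/(-74503 + (2/3 + 4*(-141))) = 1/(-74503 + (2/3 - 564)) = 1/(-74503 - 1690/3) = 1/(-225199/3) = -3/225199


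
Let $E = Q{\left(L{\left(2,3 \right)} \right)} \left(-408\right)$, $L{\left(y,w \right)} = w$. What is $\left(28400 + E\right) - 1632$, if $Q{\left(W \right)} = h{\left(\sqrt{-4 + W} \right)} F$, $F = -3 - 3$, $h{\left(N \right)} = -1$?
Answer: $24320$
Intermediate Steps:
$F = -6$
$Q{\left(W \right)} = 6$ ($Q{\left(W \right)} = \left(-1\right) \left(-6\right) = 6$)
$E = -2448$ ($E = 6 \left(-408\right) = -2448$)
$\left(28400 + E\right) - 1632 = \left(28400 - 2448\right) - 1632 = 25952 - 1632 = 24320$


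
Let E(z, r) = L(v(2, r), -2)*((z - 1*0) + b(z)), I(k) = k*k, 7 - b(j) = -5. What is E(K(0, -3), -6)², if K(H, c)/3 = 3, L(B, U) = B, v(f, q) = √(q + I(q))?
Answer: 13230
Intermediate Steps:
b(j) = 12 (b(j) = 7 - 1*(-5) = 7 + 5 = 12)
I(k) = k²
v(f, q) = √(q + q²)
K(H, c) = 9 (K(H, c) = 3*3 = 9)
E(z, r) = √(r*(1 + r))*(12 + z) (E(z, r) = √(r*(1 + r))*((z - 1*0) + 12) = √(r*(1 + r))*((z + 0) + 12) = √(r*(1 + r))*(z + 12) = √(r*(1 + r))*(12 + z))
E(K(0, -3), -6)² = (√(-6*(1 - 6))*(12 + 9))² = (√(-6*(-5))*21)² = (√30*21)² = (21*√30)² = 13230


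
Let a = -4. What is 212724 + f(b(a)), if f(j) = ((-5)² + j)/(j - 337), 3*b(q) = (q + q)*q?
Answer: 208256689/979 ≈ 2.1272e+5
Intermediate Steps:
b(q) = 2*q²/3 (b(q) = ((q + q)*q)/3 = ((2*q)*q)/3 = (2*q²)/3 = 2*q²/3)
f(j) = (25 + j)/(-337 + j)
212724 + f(b(a)) = 212724 + (25 + (⅔)*(-4)²)/(-337 + (⅔)*(-4)²) = 212724 + (25 + (⅔)*16)/(-337 + (⅔)*16) = 212724 + (25 + 32/3)/(-337 + 32/3) = 212724 + (107/3)/(-979/3) = 212724 - 3/979*107/3 = 212724 - 107/979 = 208256689/979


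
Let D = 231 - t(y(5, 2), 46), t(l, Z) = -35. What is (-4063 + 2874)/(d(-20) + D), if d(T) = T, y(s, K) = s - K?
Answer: -29/6 ≈ -4.8333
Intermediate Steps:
D = 266 (D = 231 - 1*(-35) = 231 + 35 = 266)
(-4063 + 2874)/(d(-20) + D) = (-4063 + 2874)/(-20 + 266) = -1189/246 = -1189*1/246 = -29/6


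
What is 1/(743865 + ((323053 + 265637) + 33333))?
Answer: 1/1365888 ≈ 7.3212e-7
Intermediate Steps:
1/(743865 + ((323053 + 265637) + 33333)) = 1/(743865 + (588690 + 33333)) = 1/(743865 + 622023) = 1/1365888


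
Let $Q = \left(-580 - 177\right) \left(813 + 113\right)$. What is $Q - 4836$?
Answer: $-705818$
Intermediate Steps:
$Q = -700982$ ($Q = \left(-757\right) 926 = -700982$)
$Q - 4836 = -700982 - 4836 = -705818$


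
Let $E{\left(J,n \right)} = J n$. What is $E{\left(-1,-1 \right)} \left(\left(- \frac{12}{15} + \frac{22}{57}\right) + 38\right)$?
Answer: $\frac{10712}{285} \approx 37.586$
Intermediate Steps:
$E{\left(-1,-1 \right)} \left(\left(- \frac{12}{15} + \frac{22}{57}\right) + 38\right) = \left(-1\right) \left(-1\right) \left(\left(- \frac{12}{15} + \frac{22}{57}\right) + 38\right) = 1 \left(\left(\left(-12\right) \frac{1}{15} + 22 \cdot \frac{1}{57}\right) + 38\right) = 1 \left(\left(- \frac{4}{5} + \frac{22}{57}\right) + 38\right) = 1 \left(- \frac{118}{285} + 38\right) = 1 \cdot \frac{10712}{285} = \frac{10712}{285}$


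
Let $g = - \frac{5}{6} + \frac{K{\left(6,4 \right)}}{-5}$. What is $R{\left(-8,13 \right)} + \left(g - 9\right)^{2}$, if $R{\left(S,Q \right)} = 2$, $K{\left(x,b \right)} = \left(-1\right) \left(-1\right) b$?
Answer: $\frac{103561}{900} \approx 115.07$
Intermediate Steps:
$K{\left(x,b \right)} = b$ ($K{\left(x,b \right)} = 1 b = b$)
$g = - \frac{49}{30}$ ($g = - \frac{5}{6} + \frac{4}{-5} = \left(-5\right) \frac{1}{6} + 4 \left(- \frac{1}{5}\right) = - \frac{5}{6} - \frac{4}{5} = - \frac{49}{30} \approx -1.6333$)
$R{\left(-8,13 \right)} + \left(g - 9\right)^{2} = 2 + \left(- \frac{49}{30} - 9\right)^{2} = 2 + \left(- \frac{319}{30}\right)^{2} = 2 + \frac{101761}{900} = \frac{103561}{900}$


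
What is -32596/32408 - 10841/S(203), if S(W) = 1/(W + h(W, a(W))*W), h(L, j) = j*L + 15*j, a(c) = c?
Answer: -789078056557379/8102 ≈ -9.7393e+10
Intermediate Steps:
h(L, j) = 15*j + L*j (h(L, j) = L*j + 15*j = 15*j + L*j)
S(W) = 1/(W + W**2*(15 + W)) (S(W) = 1/(W + (W*(15 + W))*W) = 1/(W + W**2*(15 + W)))
-32596/32408 - 10841/S(203) = -32596/32408 - (2200723 + 446746769*(15 + 203)) = -32596*1/32408 - 10841/(1/(203*(1 + 203*218))) = -8149/8102 - 10841/(1/(203*(1 + 44254))) = -8149/8102 - 10841/((1/203)/44255) = -8149/8102 - 10841/((1/203)*(1/44255)) = -8149/8102 - 10841/1/8983765 = -8149/8102 - 10841*8983765 = -8149/8102 - 97392996365 = -789078056557379/8102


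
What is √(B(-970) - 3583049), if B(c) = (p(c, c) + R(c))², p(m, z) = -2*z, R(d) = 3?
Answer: 310*√2 ≈ 438.41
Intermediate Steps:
B(c) = (3 - 2*c)² (B(c) = (-2*c + 3)² = (3 - 2*c)²)
√(B(-970) - 3583049) = √((-3 + 2*(-970))² - 3583049) = √((-3 - 1940)² - 3583049) = √((-1943)² - 3583049) = √(3775249 - 3583049) = √192200 = 310*√2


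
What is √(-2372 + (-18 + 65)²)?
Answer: I*√163 ≈ 12.767*I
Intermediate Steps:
√(-2372 + (-18 + 65)²) = √(-2372 + 47²) = √(-2372 + 2209) = √(-163) = I*√163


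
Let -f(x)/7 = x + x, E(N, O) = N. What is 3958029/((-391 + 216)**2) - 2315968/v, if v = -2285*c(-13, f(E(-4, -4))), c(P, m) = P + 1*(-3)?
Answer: 922237753/13995625 ≈ 65.895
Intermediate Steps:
f(x) = -14*x (f(x) = -7*(x + x) = -14*x)
c(P, m) = -3 + P (c(P, m) = P - 3 = -3 + P)
v = 36560 (v = -2285*(-3 - 13) = -2285*(-16) = 36560)
3958029/((-391 + 216)**2) - 2315968/v = 3958029/((-391 + 216)**2) - 2315968/36560 = 3958029/((-175)**2) - 2315968*1/36560 = 3958029/30625 - 144748/2285 = 922237753/13995625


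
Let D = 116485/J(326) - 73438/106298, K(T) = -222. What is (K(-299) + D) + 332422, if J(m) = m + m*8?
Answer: 51809074272919/155939166 ≈ 3.3224e+5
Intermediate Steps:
J(m) = 9*m (J(m) = m + 8*m = 9*m)
D = 6083327719/155939166 (D = 116485/((9*326)) - 73438/106298 = 116485/2934 - 73438*1/106298 = 116485*(1/2934) - 36719/53149 = 116485/2934 - 36719/53149 = 6083327719/155939166 ≈ 39.011)
(K(-299) + D) + 332422 = (-222 + 6083327719/155939166) + 332422 = -28535167133/155939166 + 332422 = 51809074272919/155939166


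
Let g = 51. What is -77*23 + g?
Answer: -1720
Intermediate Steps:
-77*23 + g = -77*23 + 51 = -1771 + 51 = -1720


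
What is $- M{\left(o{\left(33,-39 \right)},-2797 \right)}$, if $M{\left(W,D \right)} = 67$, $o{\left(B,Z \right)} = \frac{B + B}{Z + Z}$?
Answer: $-67$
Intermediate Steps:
$o{\left(B,Z \right)} = \frac{B}{Z}$ ($o{\left(B,Z \right)} = \frac{2 B}{2 Z} = 2 B \frac{1}{2 Z} = \frac{B}{Z}$)
$- M{\left(o{\left(33,-39 \right)},-2797 \right)} = \left(-1\right) 67 = -67$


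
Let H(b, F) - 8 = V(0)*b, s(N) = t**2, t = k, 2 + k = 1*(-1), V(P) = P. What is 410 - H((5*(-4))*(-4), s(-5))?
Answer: 402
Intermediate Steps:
k = -3 (k = -2 + 1*(-1) = -2 - 1 = -3)
t = -3
s(N) = 9 (s(N) = (-3)**2 = 9)
H(b, F) = 8 (H(b, F) = 8 + 0*b = 8 + 0 = 8)
410 - H((5*(-4))*(-4), s(-5)) = 410 - 1*8 = 410 - 8 = 402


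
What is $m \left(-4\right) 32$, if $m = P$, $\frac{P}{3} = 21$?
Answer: $-8064$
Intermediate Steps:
$P = 63$ ($P = 3 \cdot 21 = 63$)
$m = 63$
$m \left(-4\right) 32 = 63 \left(-4\right) 32 = \left(-252\right) 32 = -8064$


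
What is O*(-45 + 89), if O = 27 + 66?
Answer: 4092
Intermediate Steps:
O = 93
O*(-45 + 89) = 93*(-45 + 89) = 93*44 = 4092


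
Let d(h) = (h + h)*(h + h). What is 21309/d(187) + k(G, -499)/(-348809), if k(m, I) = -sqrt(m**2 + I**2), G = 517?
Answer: 21309/139876 + sqrt(516290)/348809 ≈ 0.15440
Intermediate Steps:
k(m, I) = -sqrt(I**2 + m**2)
d(h) = 4*h**2 (d(h) = (2*h)*(2*h) = 4*h**2)
21309/d(187) + k(G, -499)/(-348809) = 21309/((4*187**2)) - sqrt((-499)**2 + 517**2)/(-348809) = 21309/((4*34969)) - sqrt(249001 + 267289)*(-1/348809) = 21309/139876 - sqrt(516290)*(-1/348809) = 21309*(1/139876) + sqrt(516290)/348809 = 21309/139876 + sqrt(516290)/348809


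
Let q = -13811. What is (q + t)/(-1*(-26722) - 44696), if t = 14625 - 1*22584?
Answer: 10885/8987 ≈ 1.2112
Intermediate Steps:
t = -7959 (t = 14625 - 22584 = -7959)
(q + t)/(-1*(-26722) - 44696) = (-13811 - 7959)/(-1*(-26722) - 44696) = -21770/(26722 - 44696) = -21770/(-17974) = -21770*(-1/17974) = 10885/8987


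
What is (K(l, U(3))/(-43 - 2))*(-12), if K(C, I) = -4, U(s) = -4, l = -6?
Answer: -16/15 ≈ -1.0667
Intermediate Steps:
(K(l, U(3))/(-43 - 2))*(-12) = (-4/(-43 - 2))*(-12) = (-4/(-45))*(-12) = -1/45*(-4)*(-12) = (4/45)*(-12) = -16/15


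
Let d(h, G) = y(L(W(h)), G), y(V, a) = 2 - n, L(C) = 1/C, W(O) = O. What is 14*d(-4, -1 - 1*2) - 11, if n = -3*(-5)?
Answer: -193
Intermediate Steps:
n = 15
y(V, a) = -13 (y(V, a) = 2 - 1*15 = 2 - 15 = -13)
d(h, G) = -13
14*d(-4, -1 - 1*2) - 11 = 14*(-13) - 11 = -182 - 11 = -193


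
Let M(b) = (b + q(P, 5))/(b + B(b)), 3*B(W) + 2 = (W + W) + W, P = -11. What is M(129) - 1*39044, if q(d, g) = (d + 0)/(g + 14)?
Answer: -143172518/3667 ≈ -39044.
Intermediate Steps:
q(d, g) = d/(14 + g)
B(W) = -2/3 + W (B(W) = -2/3 + ((W + W) + W)/3 = -2/3 + (2*W + W)/3 = -2/3 + (3*W)/3 = -2/3 + W)
M(b) = (-11/19 + b)/(-2/3 + 2*b) (M(b) = (b - 11/(14 + 5))/(b + (-2/3 + b)) = (b - 11/19)/(-2/3 + 2*b) = (-11/19 + b)/(-2/3 + 2*b))
M(129) - 1*39044 = 3*(-11 + 19*129)/(38*(-1 + 3*129)) - 1*39044 = 3*(-11 + 2451)/(38*(-1 + 387)) - 39044 = (3/38)*2440/386 - 39044 = (3/38)*(1/386)*2440 - 39044 = 1830/3667 - 39044 = -143172518/3667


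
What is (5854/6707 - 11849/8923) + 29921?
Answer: 1790641715680/59846561 ≈ 29921.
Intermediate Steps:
(5854/6707 - 11849/8923) + 29921 = -27236001/59846561 + 29921 = 1790641715680/59846561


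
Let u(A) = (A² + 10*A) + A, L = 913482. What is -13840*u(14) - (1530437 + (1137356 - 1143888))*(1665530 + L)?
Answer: -3930174125860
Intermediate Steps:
u(A) = A² + 11*A
-13840*u(14) - (1530437 + (1137356 - 1143888))*(1665530 + L) = -193760*(11 + 14) - (1530437 + (1137356 - 1143888))*(1665530 + 913482) = -193760*25 - (1530437 - 6532)*2579012 = -13840*350 - 1523905*2579012 = -4844000 - 1*3930169281860 = -4844000 - 3930169281860 = -3930174125860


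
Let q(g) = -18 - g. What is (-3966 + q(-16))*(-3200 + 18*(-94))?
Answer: 19411456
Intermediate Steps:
(-3966 + q(-16))*(-3200 + 18*(-94)) = (-3966 + (-18 - 1*(-16)))*(-3200 + 18*(-94)) = (-3966 + (-18 + 16))*(-3200 - 1692) = (-3966 - 2)*(-4892) = -3968*(-4892) = 19411456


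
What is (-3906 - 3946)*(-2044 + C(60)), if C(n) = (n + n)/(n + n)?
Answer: 16041636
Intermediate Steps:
C(n) = 1 (C(n) = (2*n)/((2*n)) = (2*n)*(1/(2*n)) = 1)
(-3906 - 3946)*(-2044 + C(60)) = (-3906 - 3946)*(-2044 + 1) = -7852*(-2043) = 16041636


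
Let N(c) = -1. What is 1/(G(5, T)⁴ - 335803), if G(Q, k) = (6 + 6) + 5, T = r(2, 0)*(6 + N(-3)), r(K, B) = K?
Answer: -1/252282 ≈ -3.9638e-6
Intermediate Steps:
T = 10 (T = 2*(6 - 1) = 2*5 = 10)
G(Q, k) = 17 (G(Q, k) = 12 + 5 = 17)
1/(G(5, T)⁴ - 335803) = 1/(17⁴ - 335803) = 1/(83521 - 335803) = 1/(-252282) = -1/252282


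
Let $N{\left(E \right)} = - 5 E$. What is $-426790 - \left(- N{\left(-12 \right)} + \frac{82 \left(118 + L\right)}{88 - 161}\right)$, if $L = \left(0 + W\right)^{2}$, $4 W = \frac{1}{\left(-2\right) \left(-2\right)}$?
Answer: $- \frac{3986126551}{9344} \approx -4.266 \cdot 10^{5}$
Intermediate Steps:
$W = \frac{1}{16}$ ($W = \frac{1}{4 \left(\left(-2\right) \left(-2\right)\right)} = \frac{1}{4 \cdot 4} = \frac{1}{4} \cdot \frac{1}{4} = \frac{1}{16} \approx 0.0625$)
$L = \frac{1}{256}$ ($L = \left(0 + \frac{1}{16}\right)^{2} = \left(\frac{1}{16}\right)^{2} = \frac{1}{256} \approx 0.0039063$)
$-426790 - \left(- N{\left(-12 \right)} + \frac{82 \left(118 + L\right)}{88 - 161}\right) = -426790 - \left(-60 + 82 \frac{118 + \frac{1}{256}}{88 - 161}\right) = -426790 - \left(-60 + 82 \frac{30209}{256 \left(-73\right)}\right) = -426790 - \left(-60 + 82 \cdot \frac{30209}{256} \left(- \frac{1}{73}\right)\right) = -426790 + \left(60 - - \frac{1238569}{9344}\right) = -426790 + \left(60 + \frac{1238569}{9344}\right) = -426790 + \frac{1799209}{9344} = - \frac{3986126551}{9344}$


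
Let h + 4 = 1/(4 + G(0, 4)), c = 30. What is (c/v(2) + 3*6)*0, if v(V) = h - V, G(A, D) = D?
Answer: 0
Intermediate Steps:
h = -31/8 (h = -4 + 1/(4 + 4) = -4 + 1/8 = -31/8 ≈ -3.8750)
v(V) = -31/8 - V
(c/v(2) + 3*6)*0 = (30/(-31/8 - 1*2) + 3*6)*0 = (30/(-31/8 - 2) + 18)*0 = (30/(-47/8) + 18)*0 = (30*(-8/47) + 18)*0 = (-240/47 + 18)*0 = (606/47)*0 = 0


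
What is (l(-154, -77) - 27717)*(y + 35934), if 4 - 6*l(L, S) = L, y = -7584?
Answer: -785030400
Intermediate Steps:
l(L, S) = ⅔ - L/6
(l(-154, -77) - 27717)*(y + 35934) = ((⅔ - ⅙*(-154)) - 27717)*(-7584 + 35934) = ((⅔ + 77/3) - 27717)*28350 = (79/3 - 27717)*28350 = -83072/3*28350 = -785030400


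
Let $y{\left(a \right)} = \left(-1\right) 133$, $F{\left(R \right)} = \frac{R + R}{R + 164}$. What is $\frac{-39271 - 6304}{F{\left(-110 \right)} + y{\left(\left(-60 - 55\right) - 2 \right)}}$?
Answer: $\frac{1230525}{3701} \approx 332.48$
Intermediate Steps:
$F{\left(R \right)} = \frac{2 R}{164 + R}$
$y{\left(a \right)} = -133$
$\frac{-39271 - 6304}{F{\left(-110 \right)} + y{\left(\left(-60 - 55\right) - 2 \right)}} = \frac{-39271 - 6304}{2 \left(-110\right) \frac{1}{164 - 110} - 133} = - \frac{45575}{2 \left(-110\right) \frac{1}{54} - 133} = - \frac{45575}{- \frac{110}{27} - 133} = - \frac{45575}{- \frac{3701}{27}} = \left(-45575\right) \left(- \frac{27}{3701}\right) = \frac{1230525}{3701}$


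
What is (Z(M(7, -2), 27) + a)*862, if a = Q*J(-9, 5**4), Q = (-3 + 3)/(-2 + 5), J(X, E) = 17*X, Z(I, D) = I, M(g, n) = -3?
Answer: -2586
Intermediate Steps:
Q = 0 (Q = 0/3 = 0*(1/3) = 0)
a = 0 (a = 0*(17*(-9)) = 0*(-153) = 0)
(Z(M(7, -2), 27) + a)*862 = (-3 + 0)*862 = -3*862 = -2586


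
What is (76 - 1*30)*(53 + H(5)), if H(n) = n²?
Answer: 3588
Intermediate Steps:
(76 - 1*30)*(53 + H(5)) = (76 - 1*30)*(53 + 5²) = (76 - 30)*(53 + 25) = 46*78 = 3588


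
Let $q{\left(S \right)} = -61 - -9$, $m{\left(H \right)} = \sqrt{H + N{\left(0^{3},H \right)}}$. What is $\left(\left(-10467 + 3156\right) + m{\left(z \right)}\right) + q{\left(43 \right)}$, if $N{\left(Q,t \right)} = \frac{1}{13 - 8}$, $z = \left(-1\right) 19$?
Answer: $-7363 + \frac{i \sqrt{470}}{5} \approx -7363.0 + 4.3359 i$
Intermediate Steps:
$z = -19$
$N{\left(Q,t \right)} = \frac{1}{5}$
$m{\left(H \right)} = \sqrt{\frac{1}{5} + H}$ ($m{\left(H \right)} = \sqrt{H + \frac{1}{5}} = \sqrt{\frac{1}{5} + H}$)
$q{\left(S \right)} = -52$ ($q{\left(S \right)} = -61 + 9 = -52$)
$\left(\left(-10467 + 3156\right) + m{\left(z \right)}\right) + q{\left(43 \right)} = \left(\left(-10467 + 3156\right) + \frac{\sqrt{5 + 25 \left(-19\right)}}{5}\right) - 52 = \left(-7311 + \frac{\sqrt{5 - 475}}{5}\right) - 52 = \left(-7311 + \frac{\sqrt{-470}}{5}\right) - 52 = \left(-7311 + \frac{i \sqrt{470}}{5}\right) - 52 = -7363 + \frac{i \sqrt{470}}{5}$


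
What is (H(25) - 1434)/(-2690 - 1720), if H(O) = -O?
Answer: 1459/4410 ≈ 0.33084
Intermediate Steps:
(H(25) - 1434)/(-2690 - 1720) = (-1*25 - 1434)/(-2690 - 1720) = (-25 - 1434)/(-4410) = -1459*(-1/4410) = 1459/4410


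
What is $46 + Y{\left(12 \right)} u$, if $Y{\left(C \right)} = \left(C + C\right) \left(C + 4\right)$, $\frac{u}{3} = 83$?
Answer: $95662$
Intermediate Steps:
$u = 249$ ($u = 3 \cdot 83 = 249$)
$Y{\left(C \right)} = 2 C \left(4 + C\right)$
$46 + Y{\left(12 \right)} u = 46 + 2 \cdot 12 \left(4 + 12\right) 249 = 46 + 2 \cdot 12 \cdot 16 \cdot 249 = 46 + 384 \cdot 249 = 46 + 95616 = 95662$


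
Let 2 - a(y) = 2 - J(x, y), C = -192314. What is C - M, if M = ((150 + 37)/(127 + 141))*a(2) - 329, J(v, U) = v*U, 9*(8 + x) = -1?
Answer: -231520259/1206 ≈ -1.9197e+5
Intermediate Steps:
x = -73/9 (x = -8 + (1/9)*(-1) = -8 - 1/9 = -73/9 ≈ -8.1111)
J(v, U) = U*v
a(y) = -73*y/9 (a(y) = 2 - (2 - y*(-73)/9) = 2 - (2 - (-73)*y/9) = 2 - (2 + 73*y/9) = 2 + (-2 - 73*y/9) = -73*y/9)
M = -410425/1206 (M = ((150 + 37)/(127 + 141))*(-73/9*2) - 329 = (187/268)*(-146/9) - 329 = -13651/1206 - 329 = -410425/1206 ≈ -340.32)
C - M = -192314 - 1*(-410425/1206) = -192314 + 410425/1206 = -231520259/1206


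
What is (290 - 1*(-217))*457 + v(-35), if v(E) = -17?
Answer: 231682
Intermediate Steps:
(290 - 1*(-217))*457 + v(-35) = (290 - 1*(-217))*457 - 17 = (290 + 217)*457 - 17 = 507*457 - 17 = 231699 - 17 = 231682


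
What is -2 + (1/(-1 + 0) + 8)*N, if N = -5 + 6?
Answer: 5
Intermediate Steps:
N = 1
-2 + (1/(-1 + 0) + 8)*N = -2 + (1/(-1 + 0) + 8)*1 = -2 + (1/(-1) + 8)*1 = -2 + (-1 + 8)*1 = -2 + 7*1 = -2 + 7 = 5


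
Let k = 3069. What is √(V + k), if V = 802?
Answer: 7*√79 ≈ 62.217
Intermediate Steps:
√(V + k) = √(802 + 3069) = √3871 = 7*√79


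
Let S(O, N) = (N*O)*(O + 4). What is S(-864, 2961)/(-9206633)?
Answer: -2200141440/9206633 ≈ -238.97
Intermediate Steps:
S(O, N) = N*O*(4 + O) (S(O, N) = (N*O)*(4 + O) = N*O*(4 + O))
S(-864, 2961)/(-9206633) = (2961*(-864)*(4 - 864))/(-9206633) = (2961*(-864)*(-860))*(-1/9206633) = 2200141440*(-1/9206633) = -2200141440/9206633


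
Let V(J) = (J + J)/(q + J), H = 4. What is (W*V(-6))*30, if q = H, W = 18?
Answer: 3240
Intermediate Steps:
q = 4
V(J) = 2*J/(4 + J) (V(J) = (J + J)/(4 + J) = (2*J)/(4 + J) = 2*J/(4 + J))
(W*V(-6))*30 = (18*(2*(-6)/(4 - 6)))*30 = (18*(2*(-6)/(-2)))*30 = (18*(2*(-6)*(-½)))*30 = (18*6)*30 = 108*30 = 3240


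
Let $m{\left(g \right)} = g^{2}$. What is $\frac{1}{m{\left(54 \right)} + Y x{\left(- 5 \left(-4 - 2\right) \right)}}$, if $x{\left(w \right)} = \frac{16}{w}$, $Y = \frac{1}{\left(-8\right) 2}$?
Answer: $\frac{30}{87479} \approx 0.00034294$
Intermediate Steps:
$Y = - \frac{1}{16}$ ($Y = \frac{1}{-16} = - \frac{1}{16} \approx -0.0625$)
$\frac{1}{m{\left(54 \right)} + Y x{\left(- 5 \left(-4 - 2\right) \right)}} = \frac{1}{54^{2} - \frac{16 \frac{1}{\left(-5\right) \left(-4 - 2\right)}}{16}} = \frac{1}{2916 - \frac{16 \frac{1}{\left(-5\right) \left(-6\right)}}{16}} = \frac{1}{2916 - \frac{16 \cdot \frac{1}{30}}{16}} = \frac{1}{2916 - \frac{1}{30}} = \frac{1}{\frac{87479}{30}} = \frac{30}{87479}$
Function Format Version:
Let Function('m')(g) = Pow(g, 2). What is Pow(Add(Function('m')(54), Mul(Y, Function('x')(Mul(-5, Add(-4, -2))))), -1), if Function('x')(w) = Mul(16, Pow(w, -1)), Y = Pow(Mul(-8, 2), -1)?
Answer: Rational(30, 87479) ≈ 0.00034294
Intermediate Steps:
Y = Rational(-1, 16) (Y = Pow(-16, -1) = Rational(-1, 16) ≈ -0.062500)
Pow(Add(Function('m')(54), Mul(Y, Function('x')(Mul(-5, Add(-4, -2))))), -1) = Pow(Add(Pow(54, 2), Mul(Rational(-1, 16), Mul(16, Pow(Mul(-5, Add(-4, -2)), -1)))), -1) = Pow(Add(2916, Mul(Rational(-1, 16), Mul(16, Pow(Mul(-5, -6), -1)))), -1) = Pow(Add(2916, Mul(Rational(-1, 16), Mul(16, Pow(30, -1)))), -1) = Pow(Add(2916, Mul(Rational(-1, 16), Mul(16, Rational(1, 30)))), -1) = Pow(Add(2916, Mul(Rational(-1, 16), Rational(8, 15))), -1) = Pow(Add(2916, Rational(-1, 30)), -1) = Pow(Rational(87479, 30), -1) = Rational(30, 87479)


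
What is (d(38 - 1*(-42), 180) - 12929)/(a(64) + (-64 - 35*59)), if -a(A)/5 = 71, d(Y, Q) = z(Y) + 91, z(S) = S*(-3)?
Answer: 6539/1242 ≈ 5.2649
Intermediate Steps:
z(S) = -3*S
d(Y, Q) = 91 - 3*Y (d(Y, Q) = -3*Y + 91 = 91 - 3*Y)
a(A) = -355 (a(A) = -5*71 = -355)
(d(38 - 1*(-42), 180) - 12929)/(a(64) + (-64 - 35*59)) = ((91 - 3*(38 - 1*(-42))) - 12929)/(-355 + (-64 - 35*59)) = ((91 - 3*(38 + 42)) - 12929)/(-355 + (-64 - 2065)) = ((91 - 3*80) - 12929)/(-355 - 2129) = ((91 - 240) - 12929)/(-2484) = (-149 - 12929)*(-1/2484) = -13078*(-1/2484) = 6539/1242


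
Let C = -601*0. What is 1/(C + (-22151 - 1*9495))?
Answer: -1/31646 ≈ -3.1600e-5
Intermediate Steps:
C = 0
1/(C + (-22151 - 1*9495)) = 1/(0 + (-22151 - 1*9495)) = 1/(0 + (-22151 - 9495)) = 1/(0 - 31646) = 1/(-31646) = -1/31646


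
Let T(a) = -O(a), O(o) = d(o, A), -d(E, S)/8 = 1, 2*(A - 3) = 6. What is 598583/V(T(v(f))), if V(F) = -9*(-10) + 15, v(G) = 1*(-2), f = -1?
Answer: 598583/105 ≈ 5700.8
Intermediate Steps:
A = 6 (A = 3 + (½)*6 = 3 + 3 = 6)
d(E, S) = -8 (d(E, S) = -8*1 = -8)
O(o) = -8
v(G) = -2
T(a) = 8 (T(a) = -1*(-8) = 8)
V(F) = 105 (V(F) = 90 + 15 = 105)
598583/V(T(v(f))) = 598583/105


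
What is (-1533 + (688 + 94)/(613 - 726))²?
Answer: 30279828121/12769 ≈ 2.3714e+6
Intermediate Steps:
(-1533 + (688 + 94)/(613 - 726))² = (-1533 + 782/(-113))² = (-1533 + 782*(-1/113))² = (-1533 - 782/113)² = (-174011/113)² = 30279828121/12769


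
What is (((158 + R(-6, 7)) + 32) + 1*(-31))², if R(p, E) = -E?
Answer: 23104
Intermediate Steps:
(((158 + R(-6, 7)) + 32) + 1*(-31))² = (((158 - 1*7) + 32) + 1*(-31))² = (((158 - 7) + 32) - 31)² = ((151 + 32) - 31)² = (183 - 31)² = 152² = 23104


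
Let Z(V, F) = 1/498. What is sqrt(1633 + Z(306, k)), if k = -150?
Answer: sqrt(404991030)/498 ≈ 40.410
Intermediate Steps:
Z(V, F) = 1/498
sqrt(1633 + Z(306, k)) = sqrt(1633 + 1/498) = sqrt(813235/498) = sqrt(404991030)/498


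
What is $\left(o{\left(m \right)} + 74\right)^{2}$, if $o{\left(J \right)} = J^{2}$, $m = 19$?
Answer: $189225$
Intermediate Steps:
$\left(o{\left(m \right)} + 74\right)^{2} = \left(19^{2} + 74\right)^{2} = \left(361 + 74\right)^{2} = 435^{2} = 189225$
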